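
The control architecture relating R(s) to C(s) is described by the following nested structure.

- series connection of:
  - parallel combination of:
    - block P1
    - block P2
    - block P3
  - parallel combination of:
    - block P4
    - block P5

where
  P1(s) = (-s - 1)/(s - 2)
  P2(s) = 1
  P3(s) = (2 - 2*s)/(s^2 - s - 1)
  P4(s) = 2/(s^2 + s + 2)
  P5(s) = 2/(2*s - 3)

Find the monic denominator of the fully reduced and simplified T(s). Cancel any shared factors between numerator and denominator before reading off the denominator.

The answer is s^6 - 7*s^5/2 + 3*s^4 - 3*s^3 + 17*s^2/2 - 2*s - 6.

Reasoning:
1. combine P1, P2, P3 in parallel = (-5*s^2 + 9*s - 1)/(s^3 - 3*s^2 + s + 2)
2. reduce the parallel group P4, P5 = (2*s^2 + 6*s - 2)/(2*s^3 - s^2 + s - 6)
3. reduce the series chain (P1+P2+P3), (P4+P5) = (-10*s^4 - 12*s^3 + 62*s^2 - 24*s + 2)/(2*s^6 - 7*s^5 + 6*s^4 - 6*s^3 + 17*s^2 - 4*s - 12)
That last expression is T(s), already simplified. Scaling its denominator by 1/2 (the reciprocal of the leading coefficient) yields the monic denominator.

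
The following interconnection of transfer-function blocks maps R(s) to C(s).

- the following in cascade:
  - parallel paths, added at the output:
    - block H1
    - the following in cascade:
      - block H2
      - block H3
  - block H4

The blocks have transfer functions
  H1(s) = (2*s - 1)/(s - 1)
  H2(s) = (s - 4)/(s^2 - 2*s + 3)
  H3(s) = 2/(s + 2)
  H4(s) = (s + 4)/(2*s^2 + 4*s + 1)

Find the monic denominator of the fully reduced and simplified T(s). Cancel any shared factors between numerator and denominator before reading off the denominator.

Answer: s^6 + s^5 - 5*s^4/2 + 9*s^3/2 + 15*s^2/2 - 17*s/2 - 3

Working:
(1) series reduction of H2, H3; result (2*s - 8)/(s^3 - s + 6)
(2) add H1, (H2*H3) (parallel); result (2*s^4 - s^3 + 3*s + 2)/(s^4 - s^3 - s^2 + 7*s - 6)
(3) combine (H1+(H2*H3)), H4 in series; result (2*s^5 + 7*s^4 - 4*s^3 + 3*s^2 + 14*s + 8)/(2*s^6 + 2*s^5 - 5*s^4 + 9*s^3 + 15*s^2 - 17*s - 6)
No further cancellation is possible in the step-3 result, so that is T(s). Its denominator becomes monic after dividing by the leading coefficient 2.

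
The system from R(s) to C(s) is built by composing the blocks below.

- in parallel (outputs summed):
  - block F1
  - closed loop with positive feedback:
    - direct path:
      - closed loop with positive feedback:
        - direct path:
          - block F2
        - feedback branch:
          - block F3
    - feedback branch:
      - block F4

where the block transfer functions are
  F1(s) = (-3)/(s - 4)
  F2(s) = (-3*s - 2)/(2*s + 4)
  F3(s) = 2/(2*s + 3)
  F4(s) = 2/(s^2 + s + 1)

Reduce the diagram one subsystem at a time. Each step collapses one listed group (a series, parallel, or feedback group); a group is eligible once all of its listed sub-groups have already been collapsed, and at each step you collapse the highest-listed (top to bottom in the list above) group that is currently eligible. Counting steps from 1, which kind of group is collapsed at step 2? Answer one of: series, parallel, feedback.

(1) collapse the loop (F2 forward, F3 return)
(2) apply the feedback formula to [F2/(1-F2*F3)], F4
(3) reduce the parallel group F1, [[F2/(1-F2*F3)]/(1-[F2/(1-F2*F3)]*F4)]
At step 2 the group reduced is feedback.

Hence the answer: feedback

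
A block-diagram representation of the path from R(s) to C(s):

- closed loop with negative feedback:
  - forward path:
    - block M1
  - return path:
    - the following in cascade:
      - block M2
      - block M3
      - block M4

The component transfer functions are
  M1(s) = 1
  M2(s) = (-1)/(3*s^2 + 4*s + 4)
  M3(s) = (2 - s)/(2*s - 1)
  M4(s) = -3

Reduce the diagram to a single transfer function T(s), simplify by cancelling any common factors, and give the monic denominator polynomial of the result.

First reduce the diagram to T(s).

Step 1. series reduction of M2, M3, M4; result (6 - 3*s)/(6*s^3 + 5*s^2 + 4*s - 4)
Step 2. apply the feedback formula to M1, (M2*M3*M4); result (6*s^3 + 5*s^2 + 4*s - 4)/(6*s^3 + 5*s^2 + s + 2)
The result of step 2 is T(s) in lowest terms. Its denominator has leading coefficient 6; dividing the denominator through by 6 makes it monic.

Answer: s^3 + 5*s^2/6 + s/6 + 1/3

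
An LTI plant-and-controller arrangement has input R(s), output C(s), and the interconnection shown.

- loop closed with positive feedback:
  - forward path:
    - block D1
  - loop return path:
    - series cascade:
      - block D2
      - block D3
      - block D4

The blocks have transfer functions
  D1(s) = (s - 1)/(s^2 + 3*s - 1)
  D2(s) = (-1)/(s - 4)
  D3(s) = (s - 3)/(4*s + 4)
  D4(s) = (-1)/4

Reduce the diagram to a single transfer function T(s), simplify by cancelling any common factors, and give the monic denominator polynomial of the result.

Step 1 - reduce the series chain D2, D3, D4 = (s - 3)/(16*s^2 - 48*s - 64)
Step 2 - collapse the loop (D1 forward, (D2*D3*D4) return) = (16*s^3 - 64*s^2 - 16*s + 64)/(16*s^4 - 225*s^2 - 140*s + 61)
That last expression is T(s), already simplified. Scaling its denominator by 1/16 (the reciprocal of the leading coefficient) yields the monic denominator.

Hence the answer: s^4 - 225*s^2/16 - 35*s/4 + 61/16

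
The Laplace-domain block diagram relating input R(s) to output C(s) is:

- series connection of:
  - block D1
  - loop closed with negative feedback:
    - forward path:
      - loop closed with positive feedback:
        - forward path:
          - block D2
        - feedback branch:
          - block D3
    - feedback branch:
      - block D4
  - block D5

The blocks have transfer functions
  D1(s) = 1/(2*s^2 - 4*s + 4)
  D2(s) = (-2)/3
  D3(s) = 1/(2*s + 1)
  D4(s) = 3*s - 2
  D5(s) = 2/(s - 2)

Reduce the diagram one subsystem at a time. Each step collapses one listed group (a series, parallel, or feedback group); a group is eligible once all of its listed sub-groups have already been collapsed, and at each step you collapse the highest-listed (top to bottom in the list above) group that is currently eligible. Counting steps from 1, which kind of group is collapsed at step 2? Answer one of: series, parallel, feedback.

(1) collapse the loop (D2 forward, D3 return)
(2) collapse the loop ([D2/(1-D2*D3)] forward, D4 return)
(3) reduce the series chain D1, [[D2/(1-D2*D3)]/(1+[D2/(1-D2*D3)]*D4)], D5
Step 2 collapses a feedback group.

Therefore the answer is feedback.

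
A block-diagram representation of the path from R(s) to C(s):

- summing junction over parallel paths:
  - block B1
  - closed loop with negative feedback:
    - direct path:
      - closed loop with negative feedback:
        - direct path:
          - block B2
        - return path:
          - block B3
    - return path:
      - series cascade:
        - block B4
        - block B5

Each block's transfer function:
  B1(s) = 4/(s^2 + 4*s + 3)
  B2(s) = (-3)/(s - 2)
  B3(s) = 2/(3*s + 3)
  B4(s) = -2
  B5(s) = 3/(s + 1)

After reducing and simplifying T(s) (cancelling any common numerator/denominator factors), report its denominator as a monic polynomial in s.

Answer: s^4 + 3*s^3 + 13*s^2 + 53*s + 42

Working:
Step 1 - collapse the loop (B2 forward, B3 return), giving (-3*s - 3)/(s^2 - s - 4)
Step 2 - reduce the series chain B4, B5, giving (-6)/(s + 1)
Step 3 - collapse the loop ([B2/(1+B2*B3)] forward, (B4*B5) return), giving (-3*s - 3)/(s^2 - s + 14)
Step 4 - sum the parallel branches B1, [[B2/(1+B2*B3)]/(1+[B2/(1+B2*B3)]*(B4*B5))], giving (-3*s^3 - 11*s^2 - 25*s + 47)/(s^4 + 3*s^3 + 13*s^2 + 53*s + 42)
That last expression is T(s), already simplified, and its denominator is already monic.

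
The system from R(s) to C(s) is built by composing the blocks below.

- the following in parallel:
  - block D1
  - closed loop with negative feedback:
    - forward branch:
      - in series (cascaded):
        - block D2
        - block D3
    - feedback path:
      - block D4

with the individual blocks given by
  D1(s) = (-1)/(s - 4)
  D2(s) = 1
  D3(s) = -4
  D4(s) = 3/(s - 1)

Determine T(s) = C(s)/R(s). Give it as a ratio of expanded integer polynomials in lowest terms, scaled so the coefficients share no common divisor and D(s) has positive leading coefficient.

The answer is (-4*s^2 + 19*s - 3)/(s^2 - 17*s + 52).

Reasoning:
Step 1. series reduction of D2, D3; result -4
Step 2. feedback reduction of (D2*D3), D4; result (4 - 4*s)/(s - 13)
Step 3. reduce the parallel group D1, [(D2*D3)/(1+(D2*D3)*D4)], which is the overall transfer function T(s) = C(s)/R(s) in lowest terms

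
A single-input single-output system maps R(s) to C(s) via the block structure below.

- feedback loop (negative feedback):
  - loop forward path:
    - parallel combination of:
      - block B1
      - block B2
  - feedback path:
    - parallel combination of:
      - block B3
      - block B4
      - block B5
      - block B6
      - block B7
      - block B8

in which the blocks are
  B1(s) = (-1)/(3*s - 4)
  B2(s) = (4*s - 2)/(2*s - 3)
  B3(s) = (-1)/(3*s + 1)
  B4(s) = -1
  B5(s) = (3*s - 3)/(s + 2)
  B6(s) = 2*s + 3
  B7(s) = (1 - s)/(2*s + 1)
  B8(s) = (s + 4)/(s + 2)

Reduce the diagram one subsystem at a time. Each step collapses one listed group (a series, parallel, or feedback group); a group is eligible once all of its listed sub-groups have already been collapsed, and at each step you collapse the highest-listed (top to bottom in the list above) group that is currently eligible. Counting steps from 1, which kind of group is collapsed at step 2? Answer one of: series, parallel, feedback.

1. add B1, B2 (parallel)
2. sum the parallel branches B3, B4, B5, B6, B7, B8
3. feedback reduction of (B1+B2), (B3+B4+B5+B6+B7+B8)
Step 2: parallel.

Answer: parallel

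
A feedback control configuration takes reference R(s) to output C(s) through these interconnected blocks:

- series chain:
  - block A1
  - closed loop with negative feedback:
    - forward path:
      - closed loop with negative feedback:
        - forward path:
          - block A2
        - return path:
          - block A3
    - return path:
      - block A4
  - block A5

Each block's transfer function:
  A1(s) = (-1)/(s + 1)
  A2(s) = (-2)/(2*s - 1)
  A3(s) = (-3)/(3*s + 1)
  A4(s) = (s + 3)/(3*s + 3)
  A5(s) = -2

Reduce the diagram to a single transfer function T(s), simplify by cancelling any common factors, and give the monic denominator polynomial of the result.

Reducing step by step:

Step 1 - feedback reduction of A2, A3 gives (-6*s - 2)/(6*s^2 - s + 5)
Step 2 - apply the feedback formula to [A2/(1+A2*A3)], A4 gives (-18*s^2 - 24*s - 6)/(18*s^3 + 9*s^2 - 8*s + 9)
Step 3 - cascade A1, [[A2/(1+A2*A3)]/(1+[A2/(1+A2*A3)]*A4)], A5 gives (-36*s - 12)/(18*s^3 + 9*s^2 - 8*s + 9)
No further cancellation is possible in the step-3 result, so that is T(s). Its denominator becomes monic after dividing by the leading coefficient 18.

Answer: s^3 + s^2/2 - 4*s/9 + 1/2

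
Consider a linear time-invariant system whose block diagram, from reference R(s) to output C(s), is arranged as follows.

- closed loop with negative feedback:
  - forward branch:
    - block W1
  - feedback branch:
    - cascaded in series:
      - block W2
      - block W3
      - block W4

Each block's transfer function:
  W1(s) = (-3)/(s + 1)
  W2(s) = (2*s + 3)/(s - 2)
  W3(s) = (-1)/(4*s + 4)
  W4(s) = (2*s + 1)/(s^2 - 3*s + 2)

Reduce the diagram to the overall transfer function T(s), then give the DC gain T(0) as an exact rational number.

Step 1: multiply W2, W3, W4 (series): (-4*s^2 - 8*s - 3)/(4*s^4 - 16*s^3 + 12*s^2 + 16*s - 16)
Step 2: apply the feedback formula to W1, (W2*W3*W4): (-12*s^4 + 48*s^3 - 36*s^2 - 48*s + 48)/(4*s^5 - 12*s^4 - 4*s^3 + 40*s^2 + 24*s - 7)
Evaluating the step-2 result (the overall T(s)) at s = 0 gives T(0) = 48/(-7) = -48/7.

Answer: -48/7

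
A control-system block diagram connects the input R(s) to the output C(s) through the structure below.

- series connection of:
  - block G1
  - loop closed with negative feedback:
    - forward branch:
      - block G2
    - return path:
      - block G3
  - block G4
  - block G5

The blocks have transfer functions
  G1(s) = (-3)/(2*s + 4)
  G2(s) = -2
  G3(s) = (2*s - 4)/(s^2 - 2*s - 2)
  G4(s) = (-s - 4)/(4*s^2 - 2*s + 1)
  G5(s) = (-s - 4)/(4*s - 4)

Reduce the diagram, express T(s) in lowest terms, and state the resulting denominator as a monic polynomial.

The answer is s^6 - 11*s^5/2 + 3*s^4/4 + 71*s^3/4 - 43*s^2/2 + 21*s/2 - 3.

Reasoning:
Step 1 - collapse the loop (G2 forward, G3 return) = (-2*s^2 + 4*s + 4)/(s^2 - 6*s + 6)
Step 2 - combine G1, [G2/(1+G2*G3)], G4, G5 in series = (3*s^4 + 18*s^3 - 6*s^2 - 144*s - 96)/(16*s^6 - 88*s^5 + 12*s^4 + 284*s^3 - 344*s^2 + 168*s - 48)
T(s) is the step-2 result (common factors already cancelled). Leading coefficient of the denominator: 16. Divide through by 16 for the monic polynomial.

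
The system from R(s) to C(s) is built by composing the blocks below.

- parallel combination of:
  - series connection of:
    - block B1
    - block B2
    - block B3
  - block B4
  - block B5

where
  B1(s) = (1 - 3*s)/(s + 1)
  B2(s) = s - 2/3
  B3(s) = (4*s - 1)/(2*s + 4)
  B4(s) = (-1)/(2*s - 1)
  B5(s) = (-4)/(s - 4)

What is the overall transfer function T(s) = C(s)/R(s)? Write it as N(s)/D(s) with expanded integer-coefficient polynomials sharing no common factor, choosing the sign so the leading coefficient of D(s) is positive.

Step 1 - cascade B1, B2, B3: (-36*s^3 + 45*s^2 - 17*s + 2)/(6*s^2 + 18*s + 12)
Step 2 - parallel reduction of (B1*B2*B3), B4, B5, giving the overall T(s)

Final answer: (-72*s^5 + 414*s^4 - 637*s^3 + 223*s^2 - 50*s + 104)/(12*s^4 - 18*s^3 - 114*s^2 - 36*s + 48)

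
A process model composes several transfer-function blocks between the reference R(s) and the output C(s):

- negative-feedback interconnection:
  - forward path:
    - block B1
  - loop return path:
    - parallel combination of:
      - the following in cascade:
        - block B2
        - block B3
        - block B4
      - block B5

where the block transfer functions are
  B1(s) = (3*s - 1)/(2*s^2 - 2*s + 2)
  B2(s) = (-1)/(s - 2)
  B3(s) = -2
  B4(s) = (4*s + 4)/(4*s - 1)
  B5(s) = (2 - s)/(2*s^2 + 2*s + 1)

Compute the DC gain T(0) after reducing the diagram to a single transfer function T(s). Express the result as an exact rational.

The answer is 1/4.

Reasoning:
Step 1 - series reduction of B2, B3, B4, giving (8*s + 8)/(4*s^2 - 9*s + 2)
Step 2 - combine (B2*B3*B4), B5 in parallel, giving (12*s^3 + 49*s^2 + 4*s + 12)/(8*s^4 - 10*s^3 - 10*s^2 - 5*s + 2)
Step 3 - feedback reduction of B1, ((B2*B3*B4)+B5), giving (24*s^5 - 38*s^4 - 20*s^3 - 5*s^2 + 11*s - 2)/(16*s^6 - 36*s^5 + 52*s^4 + 125*s^3 - 43*s^2 + 18*s - 8)
That last expression is T(s); at s = 0 only the constant terms survive, so T(0) = -2/(-8) = 1/4.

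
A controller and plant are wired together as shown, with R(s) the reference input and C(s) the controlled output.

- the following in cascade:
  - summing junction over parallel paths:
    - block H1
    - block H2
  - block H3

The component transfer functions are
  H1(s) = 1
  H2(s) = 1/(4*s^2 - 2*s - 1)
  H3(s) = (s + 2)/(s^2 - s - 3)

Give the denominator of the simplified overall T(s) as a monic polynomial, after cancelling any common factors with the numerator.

Step 1: sum the parallel branches H1, H2: (4*s^2 - 2*s)/(4*s^2 - 2*s - 1)
Step 2: reduce the series chain (H1+H2), H3: (4*s^3 + 6*s^2 - 4*s)/(4*s^4 - 6*s^3 - 11*s^2 + 7*s + 3)
That last expression is T(s), already simplified. Scaling its denominator by 1/4 (the reciprocal of the leading coefficient) yields the monic denominator.

Hence the answer: s^4 - 3*s^3/2 - 11*s^2/4 + 7*s/4 + 3/4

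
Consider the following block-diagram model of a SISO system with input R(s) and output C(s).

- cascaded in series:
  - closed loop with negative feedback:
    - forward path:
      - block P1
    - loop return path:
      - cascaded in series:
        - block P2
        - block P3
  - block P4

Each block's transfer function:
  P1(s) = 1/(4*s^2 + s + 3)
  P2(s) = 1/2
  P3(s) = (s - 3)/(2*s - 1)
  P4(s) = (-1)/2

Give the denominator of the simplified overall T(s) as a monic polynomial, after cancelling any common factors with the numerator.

Answer: s^3 - s^2/4 + 11*s/16 - 9/16

Working:
(1) multiply P2, P3 (series); result (s - 3)/(4*s - 2)
(2) feedback reduction of P1, (P2*P3); result (4*s - 2)/(16*s^3 - 4*s^2 + 11*s - 9)
(3) reduce the series chain [P1/(1+P1*(P2*P3))], P4; result (1 - 2*s)/(16*s^3 - 4*s^2 + 11*s - 9)
The result of step 3 is T(s) in lowest terms. Its denominator has leading coefficient 16; dividing the denominator through by 16 makes it monic.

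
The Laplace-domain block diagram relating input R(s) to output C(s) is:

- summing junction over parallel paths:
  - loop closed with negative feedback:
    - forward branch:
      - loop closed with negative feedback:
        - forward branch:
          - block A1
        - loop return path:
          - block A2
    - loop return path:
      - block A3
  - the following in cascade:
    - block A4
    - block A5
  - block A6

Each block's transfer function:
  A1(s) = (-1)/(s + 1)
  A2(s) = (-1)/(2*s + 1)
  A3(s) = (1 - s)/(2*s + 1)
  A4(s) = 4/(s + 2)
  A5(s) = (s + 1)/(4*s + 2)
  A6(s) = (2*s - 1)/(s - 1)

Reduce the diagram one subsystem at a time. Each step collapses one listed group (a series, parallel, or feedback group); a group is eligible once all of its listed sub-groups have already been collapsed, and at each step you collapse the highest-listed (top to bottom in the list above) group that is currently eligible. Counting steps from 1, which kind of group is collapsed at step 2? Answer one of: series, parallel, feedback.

The answer is feedback.

Reasoning:
Step 1: collapse the loop (A1 forward, A2 return)
Step 2: collapse the loop ([A1/(1+A1*A2)] forward, A3 return)
Step 3: multiply A4, A5 (series)
Step 4: parallel reduction of [[A1/(1+A1*A2)]/(1+[A1/(1+A1*A2)]*A3)], (A4*A5), A6
The group at step 2 is a feedback group.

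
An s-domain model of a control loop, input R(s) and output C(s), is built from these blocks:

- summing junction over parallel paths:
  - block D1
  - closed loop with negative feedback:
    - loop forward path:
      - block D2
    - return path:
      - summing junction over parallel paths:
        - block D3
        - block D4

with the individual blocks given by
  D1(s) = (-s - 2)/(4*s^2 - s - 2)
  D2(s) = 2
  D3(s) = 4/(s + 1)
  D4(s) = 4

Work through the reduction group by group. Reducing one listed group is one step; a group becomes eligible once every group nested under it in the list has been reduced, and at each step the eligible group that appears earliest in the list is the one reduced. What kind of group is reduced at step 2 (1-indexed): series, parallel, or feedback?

1. add D3, D4 (parallel)
2. feedback reduction of D2, (D3+D4)
3. add D1, [D2/(1+D2*(D3+D4))] (parallel)
Step 2 collapses a feedback group.

Hence the answer: feedback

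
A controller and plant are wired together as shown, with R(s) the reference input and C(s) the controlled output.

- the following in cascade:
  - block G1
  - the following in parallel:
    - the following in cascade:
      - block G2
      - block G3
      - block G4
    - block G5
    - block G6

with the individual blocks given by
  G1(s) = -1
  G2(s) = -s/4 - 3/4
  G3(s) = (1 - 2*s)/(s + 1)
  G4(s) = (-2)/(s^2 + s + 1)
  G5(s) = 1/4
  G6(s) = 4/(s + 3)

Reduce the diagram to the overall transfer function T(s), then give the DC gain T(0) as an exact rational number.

[1] series reduction of G2, G3, G4, giving (-2*s^2 - 5*s + 3)/(2*s^3 + 4*s^2 + 4*s + 2)
[2] sum the parallel branches (G2*G3*G4), G5, G6, giving (s^4 + 17*s^3 + 18*s^2 + 15*s + 37)/(4*s^4 + 20*s^3 + 32*s^2 + 28*s + 12)
[3] combine G1, ((G2*G3*G4)+G5+G6) in series, giving (-s^4 - 17*s^3 - 18*s^2 - 15*s - 37)/(4*s^4 + 20*s^3 + 32*s^2 + 28*s + 12)
Step 3 gives the overall T(s). Then T(0) = -37/12.

Final answer: -37/12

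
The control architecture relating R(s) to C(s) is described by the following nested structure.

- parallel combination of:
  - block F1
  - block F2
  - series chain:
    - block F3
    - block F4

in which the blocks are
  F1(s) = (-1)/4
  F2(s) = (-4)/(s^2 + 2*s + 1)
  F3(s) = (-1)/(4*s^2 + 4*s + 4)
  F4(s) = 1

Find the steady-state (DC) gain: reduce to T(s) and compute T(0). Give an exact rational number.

Step 1: cascade F3, F4 -> (-1)/(4*s^2 + 4*s + 4)
Step 2: parallel reduction of F1, F2, (F3*F4) -> (-s^4 - 3*s^3 - 21*s^2 - 21*s - 18)/(4*s^4 + 12*s^3 + 16*s^2 + 12*s + 4)
DC gain: substitute s = 0 into T(s) from step 2: T(0) = -18/4 = -9/2.

Hence the answer: -9/2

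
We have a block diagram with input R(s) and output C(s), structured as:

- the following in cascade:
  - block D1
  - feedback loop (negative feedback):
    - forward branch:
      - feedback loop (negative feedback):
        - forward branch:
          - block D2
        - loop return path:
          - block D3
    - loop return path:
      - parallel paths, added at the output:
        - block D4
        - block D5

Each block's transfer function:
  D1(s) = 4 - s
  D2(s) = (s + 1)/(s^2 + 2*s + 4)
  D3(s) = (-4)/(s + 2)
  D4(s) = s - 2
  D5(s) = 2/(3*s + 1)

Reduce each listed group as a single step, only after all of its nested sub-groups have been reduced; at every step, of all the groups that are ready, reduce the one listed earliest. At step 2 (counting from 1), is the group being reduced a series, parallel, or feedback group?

(1) feedback reduction of D2, D3
(2) combine D4, D5 in parallel
(3) collapse the loop ([D2/(1+D2*D3)] forward, (D4+D5) return)
(4) multiply D1, [[D2/(1+D2*D3)]/(1+[D2/(1+D2*D3)]*(D4+D5))] (series)
The group at step 2 is a parallel group.

Therefore the answer is parallel.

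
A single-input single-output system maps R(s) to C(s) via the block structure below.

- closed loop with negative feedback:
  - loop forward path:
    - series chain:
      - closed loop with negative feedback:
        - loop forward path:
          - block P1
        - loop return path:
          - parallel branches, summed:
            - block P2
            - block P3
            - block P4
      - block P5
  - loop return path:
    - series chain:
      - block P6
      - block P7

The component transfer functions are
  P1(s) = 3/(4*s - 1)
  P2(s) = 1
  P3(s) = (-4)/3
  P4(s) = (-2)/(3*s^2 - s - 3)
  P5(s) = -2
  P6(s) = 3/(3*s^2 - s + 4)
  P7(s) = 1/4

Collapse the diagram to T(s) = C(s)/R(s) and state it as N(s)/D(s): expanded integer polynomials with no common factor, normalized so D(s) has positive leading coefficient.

(1) reduce the parallel group P2, P3, P4 = (-3*s^2 + s - 3)/(9*s^2 - 3*s - 9)
(2) feedback reduction of P1, (P2+P3+P4) = (9*s^2 - 3*s - 9)/(12*s^3 - 10*s^2 - 10*s)
(3) reduce the series chain [P1/(1+P1*(P2+P3+P4))], P5 = (-9*s^2 + 3*s + 9)/(6*s^3 - 5*s^2 - 5*s)
(4) combine P6, P7 in series = 3/(12*s^2 - 4*s + 16)
(5) reduce the feedback loop with forward ([P1/(1+P1*(P2+P3+P4))]*P5) and return (P6*P7), giving the overall T(s)

Answer: (-108*s^4 + 72*s^3 - 48*s^2 + 12*s + 144)/(72*s^5 - 84*s^4 + 56*s^3 - 87*s^2 - 71*s + 27)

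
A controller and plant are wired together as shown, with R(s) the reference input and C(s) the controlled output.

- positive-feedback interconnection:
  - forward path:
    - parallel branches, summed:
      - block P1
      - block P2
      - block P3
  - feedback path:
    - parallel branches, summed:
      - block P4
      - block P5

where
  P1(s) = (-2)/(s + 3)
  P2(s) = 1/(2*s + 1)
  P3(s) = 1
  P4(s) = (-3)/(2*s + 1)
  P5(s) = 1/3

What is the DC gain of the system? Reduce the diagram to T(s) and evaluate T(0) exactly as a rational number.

The answer is 12/41.

Reasoning:
[1] add P1, P2, P3 (parallel), giving (2*s^2 + 4*s + 4)/(2*s^2 + 7*s + 3)
[2] reduce the parallel group P4, P5, giving (2*s - 8)/(6*s + 3)
[3] apply the feedback formula to (P1+P2+P3), (P4+P5), giving (12*s^3 + 30*s^2 + 36*s + 12)/(8*s^3 + 56*s^2 + 63*s + 41)
Step 3 gives the overall T(s). Then T(0) = 12/41.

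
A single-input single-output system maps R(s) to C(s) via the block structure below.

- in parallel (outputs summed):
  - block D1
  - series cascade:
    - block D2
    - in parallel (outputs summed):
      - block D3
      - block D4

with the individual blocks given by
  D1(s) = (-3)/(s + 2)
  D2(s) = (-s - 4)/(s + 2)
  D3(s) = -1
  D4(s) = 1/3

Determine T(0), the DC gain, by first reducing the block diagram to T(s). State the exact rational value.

1. reduce the parallel group D3, D4: (-2)/3
2. cascade D2, (D3+D4): (2*s + 8)/(3*s + 6)
3. sum the parallel branches D1, (D2*(D3+D4)): (2*s - 1)/(3*s + 6)
Evaluating the step-3 result (the overall T(s)) at s = 0 gives T(0) = -1/6.

Therefore the answer is -1/6.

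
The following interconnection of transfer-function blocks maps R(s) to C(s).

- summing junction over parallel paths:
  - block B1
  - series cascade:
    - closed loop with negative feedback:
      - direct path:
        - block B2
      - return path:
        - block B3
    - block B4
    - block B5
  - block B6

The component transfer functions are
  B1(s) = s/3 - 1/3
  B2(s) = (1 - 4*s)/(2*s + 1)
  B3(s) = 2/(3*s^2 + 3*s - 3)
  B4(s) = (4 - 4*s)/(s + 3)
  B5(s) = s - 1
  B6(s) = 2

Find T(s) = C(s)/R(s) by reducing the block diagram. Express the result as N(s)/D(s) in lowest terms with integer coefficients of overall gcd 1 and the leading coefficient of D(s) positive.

First reduce the diagram to T(s).

Step 1. reduce the feedback loop with forward B2 and return B3: (-12*s^3 - 9*s^2 + 15*s - 3)/(6*s^3 + 9*s^2 - 11*s - 1)
Step 2. cascade [B2/(1+B2*B3)], B4, B5: (48*s^5 - 60*s^4 - 84*s^3 + 168*s^2 - 84*s + 12)/(6*s^4 + 27*s^3 + 16*s^2 - 34*s - 3)
Step 3. add B1, ([B2/(1+B2*B3)]*B4*B5), B6 (parallel) - this is the overall T(s), already in the required normalized form

Answer: (150*s^5 - 123*s^4 - 101*s^3 + 550*s^2 - 425*s + 21)/(18*s^4 + 81*s^3 + 48*s^2 - 102*s - 9)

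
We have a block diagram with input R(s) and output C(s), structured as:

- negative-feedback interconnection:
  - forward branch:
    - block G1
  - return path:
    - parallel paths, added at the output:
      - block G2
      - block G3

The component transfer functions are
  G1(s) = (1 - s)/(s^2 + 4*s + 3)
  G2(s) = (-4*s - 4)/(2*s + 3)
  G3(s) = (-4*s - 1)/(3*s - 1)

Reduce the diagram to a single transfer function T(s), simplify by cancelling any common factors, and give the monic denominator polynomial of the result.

First reduce the diagram to T(s).

Step 1: add G2, G3 (parallel); result (-20*s^2 - 22*s + 1)/(6*s^2 + 7*s - 3)
Step 2: reduce the feedback loop with forward G1 and return (G2+G3); result (-6*s^3 - s^2 + 10*s - 3)/(6*s^4 + 51*s^3 + 45*s^2 - 14*s - 8)
The result of step 2 is T(s) in lowest terms. Its denominator has leading coefficient 6; dividing the denominator through by 6 makes it monic.

Answer: s^4 + 17*s^3/2 + 15*s^2/2 - 7*s/3 - 4/3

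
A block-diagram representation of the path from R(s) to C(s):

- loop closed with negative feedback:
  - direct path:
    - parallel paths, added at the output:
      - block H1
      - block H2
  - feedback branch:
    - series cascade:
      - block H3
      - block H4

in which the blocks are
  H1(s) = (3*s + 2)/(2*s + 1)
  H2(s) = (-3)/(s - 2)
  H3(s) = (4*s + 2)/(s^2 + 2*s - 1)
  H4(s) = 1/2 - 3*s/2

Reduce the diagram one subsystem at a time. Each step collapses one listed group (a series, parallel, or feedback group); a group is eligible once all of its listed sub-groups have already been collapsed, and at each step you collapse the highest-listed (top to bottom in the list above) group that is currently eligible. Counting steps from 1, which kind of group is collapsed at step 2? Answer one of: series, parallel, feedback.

1. reduce the parallel group H1, H2
2. multiply H3, H4 (series)
3. feedback reduction of (H1+H2), (H3*H4)
Step 2 collapses a series group.

Hence the answer: series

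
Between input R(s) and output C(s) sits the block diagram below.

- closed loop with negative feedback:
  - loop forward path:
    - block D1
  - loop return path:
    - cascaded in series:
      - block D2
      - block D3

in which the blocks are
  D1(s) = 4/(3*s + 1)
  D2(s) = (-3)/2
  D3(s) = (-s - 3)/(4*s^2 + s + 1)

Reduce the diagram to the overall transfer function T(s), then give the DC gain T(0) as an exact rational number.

Step 1. combine D2, D3 in series -> (3*s + 9)/(8*s^2 + 2*s + 2)
Step 2. feedback reduction of D1, (D2*D3) -> (16*s^2 + 4*s + 4)/(12*s^3 + 7*s^2 + 10*s + 19)
That last expression is T(s); at s = 0 only the constant terms survive, so T(0) = 4/19.

Final answer: 4/19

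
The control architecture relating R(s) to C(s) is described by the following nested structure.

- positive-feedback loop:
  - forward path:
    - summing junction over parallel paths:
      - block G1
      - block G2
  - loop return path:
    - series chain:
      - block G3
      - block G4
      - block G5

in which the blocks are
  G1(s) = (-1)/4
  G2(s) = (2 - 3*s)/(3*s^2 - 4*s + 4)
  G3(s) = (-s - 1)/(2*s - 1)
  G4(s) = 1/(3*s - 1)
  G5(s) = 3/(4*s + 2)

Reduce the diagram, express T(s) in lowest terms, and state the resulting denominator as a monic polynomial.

Answer: s^5 - 5*s^4/3 + 431*s^3/288 - 41*s^2/288 - 35*s/72 + 11/72

Working:
Step 1: combine G1, G2 in parallel: (-3*s^2 - 8*s + 4)/(12*s^2 - 16*s + 16)
Step 2: reduce the series chain G3, G4, G5: (-3*s - 3)/(24*s^3 - 8*s^2 - 6*s + 2)
Step 3: apply the feedback formula to (G1+G2), (G3*G4*G5): (-72*s^5 - 168*s^4 + 178*s^3 + 10*s^2 - 40*s + 8)/(288*s^5 - 480*s^4 + 431*s^3 - 41*s^2 - 140*s + 44)
T(s) is the step-3 result (common factors already cancelled). Leading coefficient of the denominator: 288. Divide through by 288 for the monic polynomial.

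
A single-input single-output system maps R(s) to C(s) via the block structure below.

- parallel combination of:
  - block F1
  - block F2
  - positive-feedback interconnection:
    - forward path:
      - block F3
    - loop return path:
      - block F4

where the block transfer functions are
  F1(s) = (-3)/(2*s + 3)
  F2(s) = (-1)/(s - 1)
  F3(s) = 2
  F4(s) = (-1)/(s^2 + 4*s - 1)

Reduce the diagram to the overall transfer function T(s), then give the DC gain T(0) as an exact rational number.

1. apply the feedback formula to F3, F4: (2*s^2 + 8*s - 2)/(s^2 + 4*s + 1)
2. parallel reduction of F1, F2, [F3/(1-F3*F4)]: (4*s^4 + 13*s^3 - 22*s^2 - 31*s + 6)/(2*s^4 + 9*s^3 + 3*s^2 - 11*s - 3)
The step-2 result is T(s). Setting s = 0: T(0) = 6/(-3) = -2.

Final answer: -2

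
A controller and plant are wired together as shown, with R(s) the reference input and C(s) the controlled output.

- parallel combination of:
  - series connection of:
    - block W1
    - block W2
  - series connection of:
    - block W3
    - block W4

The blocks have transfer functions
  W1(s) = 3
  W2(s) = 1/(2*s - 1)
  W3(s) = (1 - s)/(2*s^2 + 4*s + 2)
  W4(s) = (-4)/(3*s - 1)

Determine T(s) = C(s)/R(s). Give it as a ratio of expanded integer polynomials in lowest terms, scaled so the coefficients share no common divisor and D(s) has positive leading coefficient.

Answer: (9*s^3 + 19*s^2 - 3*s - 1)/(6*s^4 + 7*s^3 - 3*s^2 - 3*s + 1)

Working:
Step 1 - cascade W1, W2; result 3/(2*s - 1)
Step 2 - series reduction of W3, W4; result (2*s - 2)/(3*s^3 + 5*s^2 + s - 1)
Step 3 - sum the parallel branches (W1*W2), (W3*W4); the result is T(s) itself (integer coefficients, no common factor, positive leading denominator coefficient)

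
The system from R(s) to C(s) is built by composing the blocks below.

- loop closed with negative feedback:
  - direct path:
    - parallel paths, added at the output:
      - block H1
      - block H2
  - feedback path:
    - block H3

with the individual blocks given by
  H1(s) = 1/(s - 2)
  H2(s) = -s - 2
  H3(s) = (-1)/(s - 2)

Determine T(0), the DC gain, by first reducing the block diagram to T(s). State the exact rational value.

Step 1 - sum the parallel branches H1, H2 gives (5 - s^2)/(s - 2)
Step 2 - reduce the feedback loop with forward (H1+H2) and return H3 gives (-s^3 + 2*s^2 + 5*s - 10)/(2*s^2 - 4*s - 1)
That last expression is T(s); at s = 0 only the constant terms survive, so T(0) = -10/(-1) = 10.

Hence the answer: 10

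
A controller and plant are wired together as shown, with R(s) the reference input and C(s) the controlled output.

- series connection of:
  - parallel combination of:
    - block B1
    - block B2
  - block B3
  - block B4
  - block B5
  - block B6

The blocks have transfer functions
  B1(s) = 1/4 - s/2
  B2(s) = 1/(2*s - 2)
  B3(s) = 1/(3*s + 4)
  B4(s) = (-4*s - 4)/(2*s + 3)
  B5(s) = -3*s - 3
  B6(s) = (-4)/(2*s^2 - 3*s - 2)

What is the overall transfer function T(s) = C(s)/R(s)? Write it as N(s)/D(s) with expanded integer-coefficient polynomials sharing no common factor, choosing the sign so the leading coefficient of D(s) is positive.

The answer is (24*s^4 + 12*s^3 - 60*s^2 - 60*s - 12)/(12*s^5 + 4*s^4 - 55*s^3 - 31*s^2 + 46*s + 24).

Reasoning:
[1] parallel reduction of B1, B2, giving (-2*s^2 + 3*s + 1)/(4*s - 4)
[2] multiply (B1+B2), B3, B4, B5, B6 (series): this yields T(s), and no further normalization is needed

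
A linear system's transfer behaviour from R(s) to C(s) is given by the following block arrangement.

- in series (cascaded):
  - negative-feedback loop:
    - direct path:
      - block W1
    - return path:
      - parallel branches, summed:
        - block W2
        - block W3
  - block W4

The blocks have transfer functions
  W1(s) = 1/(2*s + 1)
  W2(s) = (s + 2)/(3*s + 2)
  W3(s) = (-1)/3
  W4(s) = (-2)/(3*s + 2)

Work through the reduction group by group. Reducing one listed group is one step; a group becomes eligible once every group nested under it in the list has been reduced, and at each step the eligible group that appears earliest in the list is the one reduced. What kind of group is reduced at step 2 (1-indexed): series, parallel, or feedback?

The answer is feedback.

Reasoning:
Step 1 - add W2, W3 (parallel)
Step 2 - close the feedback loop around W1, (W2+W3)
Step 3 - cascade [W1/(1+W1*(W2+W3))], W4
Step 2 collapses a feedback group.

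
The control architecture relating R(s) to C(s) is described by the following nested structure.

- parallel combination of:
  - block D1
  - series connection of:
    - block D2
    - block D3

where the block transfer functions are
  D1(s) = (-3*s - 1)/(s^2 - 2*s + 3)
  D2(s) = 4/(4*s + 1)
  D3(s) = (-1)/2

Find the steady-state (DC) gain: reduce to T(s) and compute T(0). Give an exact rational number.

Answer: -7/3

Working:
(1) series reduction of D2, D3 = (-2)/(4*s + 1)
(2) parallel reduction of D1, (D2*D3) = (-14*s^2 - 3*s - 7)/(4*s^3 - 7*s^2 + 10*s + 3)
Evaluating the step-2 result (the overall T(s)) at s = 0 gives T(0) = -7/3.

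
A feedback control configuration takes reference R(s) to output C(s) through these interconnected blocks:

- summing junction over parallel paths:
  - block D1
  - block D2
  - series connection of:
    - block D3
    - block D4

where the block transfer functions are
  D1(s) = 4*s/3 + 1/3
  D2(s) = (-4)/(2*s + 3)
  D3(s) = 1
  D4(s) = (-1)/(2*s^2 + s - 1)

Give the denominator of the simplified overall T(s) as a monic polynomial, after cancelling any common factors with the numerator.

Step 1. series reduction of D3, D4 = (-1)/(2*s^2 + s - 1)
Step 2. reduce the parallel group D1, D2, (D3*D4) = (16*s^4 + 36*s^3 - 12*s^2 - 29*s)/(12*s^3 + 24*s^2 + 3*s - 9)
The result of step 2 is T(s) in lowest terms. Its denominator has leading coefficient 12; dividing the denominator through by 12 makes it monic.

Hence the answer: s^3 + 2*s^2 + s/4 - 3/4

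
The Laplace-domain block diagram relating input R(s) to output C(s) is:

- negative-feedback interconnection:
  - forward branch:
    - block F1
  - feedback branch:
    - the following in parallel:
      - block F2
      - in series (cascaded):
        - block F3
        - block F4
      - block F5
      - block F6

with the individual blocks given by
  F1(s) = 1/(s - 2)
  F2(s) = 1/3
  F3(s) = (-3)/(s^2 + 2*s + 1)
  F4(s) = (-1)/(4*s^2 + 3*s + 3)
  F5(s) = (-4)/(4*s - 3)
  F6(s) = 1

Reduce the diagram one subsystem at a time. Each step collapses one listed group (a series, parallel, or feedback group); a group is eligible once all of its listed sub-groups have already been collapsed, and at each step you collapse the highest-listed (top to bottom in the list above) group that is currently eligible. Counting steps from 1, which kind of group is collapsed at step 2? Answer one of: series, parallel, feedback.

Reducing step by step:

(1) combine F3, F4 in series
(2) reduce the parallel group F2, (F3*F4), F5, F6
(3) close the feedback loop around F1, (F2+(F3*F4)+F5+F6)
At step 2 the group reduced is parallel.

Answer: parallel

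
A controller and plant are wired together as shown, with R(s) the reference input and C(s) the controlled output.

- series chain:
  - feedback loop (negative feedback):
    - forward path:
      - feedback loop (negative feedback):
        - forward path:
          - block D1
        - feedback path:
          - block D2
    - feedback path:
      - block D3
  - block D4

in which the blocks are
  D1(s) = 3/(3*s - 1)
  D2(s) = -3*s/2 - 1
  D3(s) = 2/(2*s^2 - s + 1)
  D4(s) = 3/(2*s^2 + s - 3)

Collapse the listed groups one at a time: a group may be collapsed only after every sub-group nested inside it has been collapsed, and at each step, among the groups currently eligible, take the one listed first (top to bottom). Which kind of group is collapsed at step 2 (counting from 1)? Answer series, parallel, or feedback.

(1) feedback reduction of D1, D2
(2) collapse the loop ([D1/(1+D1*D2)] forward, D3 return)
(3) series reduction of [[D1/(1+D1*D2)]/(1+[D1/(1+D1*D2)]*D3)], D4
The group at step 2 is a feedback group.

Final answer: feedback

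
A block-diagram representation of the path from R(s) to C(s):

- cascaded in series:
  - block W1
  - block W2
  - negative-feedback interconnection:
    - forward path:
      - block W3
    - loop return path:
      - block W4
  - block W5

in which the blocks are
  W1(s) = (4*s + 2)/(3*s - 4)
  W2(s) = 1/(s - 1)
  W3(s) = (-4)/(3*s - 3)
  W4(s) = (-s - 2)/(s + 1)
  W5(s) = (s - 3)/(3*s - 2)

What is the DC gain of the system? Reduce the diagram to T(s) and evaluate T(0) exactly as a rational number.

1. feedback reduction of W3, W4 = (-4*s - 4)/(3*s^2 + 4*s + 5)
2. combine W1, W2, [W3/(1+W3*W4)], W5 in series = (-16*s^3 + 24*s^2 + 64*s + 24)/(27*s^5 - 45*s^4 + 15*s^3 - 55*s^2 + 98*s - 40)
The step-2 result is T(s). Setting s = 0: T(0) = 24/(-40) = -3/5.

Hence the answer: -3/5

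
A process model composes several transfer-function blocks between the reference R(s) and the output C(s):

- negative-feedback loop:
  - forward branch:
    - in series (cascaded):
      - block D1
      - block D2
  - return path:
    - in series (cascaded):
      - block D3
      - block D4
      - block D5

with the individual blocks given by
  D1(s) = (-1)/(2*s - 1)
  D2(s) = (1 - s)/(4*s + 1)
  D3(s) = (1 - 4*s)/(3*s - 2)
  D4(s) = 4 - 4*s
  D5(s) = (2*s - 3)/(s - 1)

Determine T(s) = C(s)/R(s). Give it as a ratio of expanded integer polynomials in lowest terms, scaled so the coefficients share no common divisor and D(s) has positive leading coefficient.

Answer: (3*s^2 - 5*s + 2)/(56*s^3 - 110*s^2 + 69*s - 10)

Working:
Step 1: cascade D1, D2 = (s - 1)/(8*s^2 - 2*s - 1)
Step 2: cascade D3, D4, D5 = (32*s^2 - 56*s + 12)/(3*s - 2)
Step 3: close the feedback loop around (D1*D2), (D3*D4*D5), giving the overall T(s)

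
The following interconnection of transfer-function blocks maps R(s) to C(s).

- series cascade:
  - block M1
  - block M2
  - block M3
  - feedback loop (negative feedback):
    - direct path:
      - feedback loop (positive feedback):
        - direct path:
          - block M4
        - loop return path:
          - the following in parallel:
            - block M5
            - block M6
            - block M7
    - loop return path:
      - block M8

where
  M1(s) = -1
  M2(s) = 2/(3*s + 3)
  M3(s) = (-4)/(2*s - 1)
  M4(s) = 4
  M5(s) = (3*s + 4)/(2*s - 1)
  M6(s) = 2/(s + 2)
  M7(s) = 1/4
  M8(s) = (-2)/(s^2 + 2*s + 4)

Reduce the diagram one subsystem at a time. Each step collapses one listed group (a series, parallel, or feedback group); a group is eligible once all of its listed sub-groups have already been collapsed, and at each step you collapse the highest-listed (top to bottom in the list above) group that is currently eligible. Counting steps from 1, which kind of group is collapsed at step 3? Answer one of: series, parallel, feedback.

[1] reduce the parallel group M5, M6, M7
[2] feedback reduction of M4, (M5+M6+M7)
[3] feedback reduction of [M4/(1-M4*(M5+M6+M7))], M8
[4] cascade M1, M2, M3, [[M4/(1-M4*(M5+M6+M7))]/(1+[M4/(1-M4*(M5+M6+M7))]*M8)]
At step 3 the group reduced is feedback.

Final answer: feedback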